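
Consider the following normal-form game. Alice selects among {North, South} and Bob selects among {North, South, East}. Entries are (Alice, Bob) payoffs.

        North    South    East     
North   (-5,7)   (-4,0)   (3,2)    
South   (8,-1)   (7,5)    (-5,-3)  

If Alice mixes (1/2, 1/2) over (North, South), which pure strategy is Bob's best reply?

North

Compute Bob's expected payoff from each pure strategy against the given mix.
North: (1/2)·7 + (1/2)·(-1) = 3
South: (1/2)·0 + (1/2)·5 = 5/2
East: (1/2)·2 + (1/2)·(-3) = -1/2
Highest expected payoff is 3, from North.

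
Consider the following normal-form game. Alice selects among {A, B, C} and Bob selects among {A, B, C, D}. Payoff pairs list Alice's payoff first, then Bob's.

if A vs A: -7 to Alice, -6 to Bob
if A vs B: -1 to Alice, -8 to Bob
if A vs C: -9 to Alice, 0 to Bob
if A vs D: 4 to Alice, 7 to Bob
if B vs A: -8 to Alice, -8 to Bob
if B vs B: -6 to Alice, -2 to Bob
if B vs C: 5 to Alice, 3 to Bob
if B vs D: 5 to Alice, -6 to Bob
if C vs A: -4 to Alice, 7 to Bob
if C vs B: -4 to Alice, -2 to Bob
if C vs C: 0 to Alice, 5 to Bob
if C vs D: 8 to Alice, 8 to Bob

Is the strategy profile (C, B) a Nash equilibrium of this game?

No

Holding Bob at B: Alice gets -4 from C but could get -1 by switching to A. Alice has a profitable deviation.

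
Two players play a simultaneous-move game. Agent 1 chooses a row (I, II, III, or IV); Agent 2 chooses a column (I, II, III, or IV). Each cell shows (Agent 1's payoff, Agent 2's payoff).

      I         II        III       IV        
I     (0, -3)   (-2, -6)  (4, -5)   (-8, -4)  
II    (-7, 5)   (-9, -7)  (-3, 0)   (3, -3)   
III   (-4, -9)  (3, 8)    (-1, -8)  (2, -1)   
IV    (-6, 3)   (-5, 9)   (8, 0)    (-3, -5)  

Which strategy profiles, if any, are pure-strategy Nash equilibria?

Check mutual best responses: a cell is a NE iff neither player can gain by unilaterally deviating.
Agent 1's best responses — vs I: I (payoff 0); vs II: III (payoff 3); vs III: IV (payoff 8); vs IV: II (payoff 3).
Agent 2's best responses — vs I: I (payoff -3); vs II: I (payoff 5); vs III: II (payoff 8); vs IV: II (payoff 9).
Mutual best responses occur at (I, I) and (III, II); at each, neither player gains by switching.

(I, I) and (III, II)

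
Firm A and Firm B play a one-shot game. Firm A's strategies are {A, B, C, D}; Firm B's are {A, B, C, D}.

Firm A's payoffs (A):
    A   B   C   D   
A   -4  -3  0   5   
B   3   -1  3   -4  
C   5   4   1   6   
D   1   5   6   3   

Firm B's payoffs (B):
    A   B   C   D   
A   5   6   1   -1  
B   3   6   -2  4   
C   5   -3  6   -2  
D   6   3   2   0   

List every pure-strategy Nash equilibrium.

Find each player's best response to every opponent strategy; NE are the intersections.
Firm A's best responses — vs A: C (payoff 5); vs B: D (payoff 5); vs C: D (payoff 6); vs D: C (payoff 6).
Firm B's best responses — vs A: B (payoff 6); vs B: B (payoff 6); vs C: C (payoff 6); vs D: A (payoff 6).
No cell has both players best-responding. For instance, Firm A's best reply to A is C, but against C Firm B prefers C over A.

None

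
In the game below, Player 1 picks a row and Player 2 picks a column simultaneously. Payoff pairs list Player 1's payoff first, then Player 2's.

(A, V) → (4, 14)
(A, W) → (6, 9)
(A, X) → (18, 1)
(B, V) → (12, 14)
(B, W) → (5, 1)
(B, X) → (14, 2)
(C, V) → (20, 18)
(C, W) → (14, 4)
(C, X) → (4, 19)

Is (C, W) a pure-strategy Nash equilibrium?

No

Holding Player 2 at W: Player 1 gets 14 from C, versus 6 from A, 5 from B. No profitable deviation for Player 1.
Holding Player 1 at C: Player 2 gets 4 from W but could get 19 by switching to X. Player 2 has a profitable deviation.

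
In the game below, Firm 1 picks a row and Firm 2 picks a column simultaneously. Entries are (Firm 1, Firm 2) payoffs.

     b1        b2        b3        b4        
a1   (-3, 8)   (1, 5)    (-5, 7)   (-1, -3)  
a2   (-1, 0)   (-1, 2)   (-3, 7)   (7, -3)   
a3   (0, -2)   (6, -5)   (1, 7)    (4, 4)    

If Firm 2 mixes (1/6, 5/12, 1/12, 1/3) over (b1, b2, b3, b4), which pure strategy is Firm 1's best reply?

Firm 1's best reply maximizes expected payoff against the mix.
a1: (1/6)·(-3) + (5/12)·1 + (1/12)·(-5) + (1/3)·(-1) = -5/6
a2: (1/6)·(-1) + (5/12)·(-1) + (1/12)·(-3) + (1/3)·7 = 3/2
a3: (1/6)·0 + (5/12)·6 + (1/12)·1 + (1/3)·4 = 47/12
Highest expected payoff is 47/12, from a3.

a3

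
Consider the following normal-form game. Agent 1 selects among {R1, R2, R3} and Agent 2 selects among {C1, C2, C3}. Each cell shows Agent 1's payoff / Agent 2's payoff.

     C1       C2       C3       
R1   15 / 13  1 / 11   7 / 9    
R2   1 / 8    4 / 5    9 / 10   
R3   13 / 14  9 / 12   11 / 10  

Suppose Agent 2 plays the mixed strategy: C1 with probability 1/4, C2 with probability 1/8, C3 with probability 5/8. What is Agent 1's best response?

Agent 1's best reply maximizes expected payoff against the mix.
R1: (1/4)·15 + (1/8)·1 + (5/8)·7 = 33/4
R2: (1/4)·1 + (1/8)·4 + (5/8)·9 = 51/8
R3: (1/4)·13 + (1/8)·9 + (5/8)·11 = 45/4
Highest expected payoff is 45/4, from R3.

R3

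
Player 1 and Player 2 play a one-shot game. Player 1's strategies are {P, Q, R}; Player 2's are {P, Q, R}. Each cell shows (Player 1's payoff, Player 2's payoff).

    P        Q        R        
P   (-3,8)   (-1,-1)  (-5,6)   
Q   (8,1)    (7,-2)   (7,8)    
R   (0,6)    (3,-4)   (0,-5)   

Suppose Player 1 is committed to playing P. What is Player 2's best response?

P

With Player 1 fixed at P, Player 2's payoffs are: P → 8, Q → -1, R → 6.
The maximum is 8, achieved by P.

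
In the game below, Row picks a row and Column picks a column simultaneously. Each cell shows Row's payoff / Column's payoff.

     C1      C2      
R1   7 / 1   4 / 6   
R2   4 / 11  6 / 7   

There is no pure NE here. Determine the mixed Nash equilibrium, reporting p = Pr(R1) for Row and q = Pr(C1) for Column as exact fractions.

p = 4/9, q = 2/5

Each player's mixing probability is pinned down by making the *other* player indifferent.
Column indifferent between C1 and C2: p·1 + (1−p)·11 = p·6 + (1−p)·7 ⟹ 11 + (-10)p = 7 + (-1)p ⟹ p = 4/9.
Row indifferent between R1 and R2: q·7 + (1−q)·4 = q·4 + (1−q)·6 ⟹ 4 + 3q = 6 + (-2)q ⟹ q = 2/5.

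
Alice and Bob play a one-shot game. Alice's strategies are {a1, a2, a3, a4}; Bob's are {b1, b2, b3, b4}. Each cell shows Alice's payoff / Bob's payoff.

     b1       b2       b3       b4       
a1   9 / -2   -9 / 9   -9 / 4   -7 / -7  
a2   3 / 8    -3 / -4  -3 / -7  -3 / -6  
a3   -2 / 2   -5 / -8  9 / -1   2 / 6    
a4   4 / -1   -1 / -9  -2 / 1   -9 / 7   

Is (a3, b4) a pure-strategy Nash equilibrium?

Holding Bob at b4: Alice gets 2 from a3, versus -7 from a1, -3 from a2, -9 from a4. No profitable deviation for Alice.
Holding Alice at a3: Bob gets 6 from b4, versus 2 from b1, -8 from b2, -1 from b3. No profitable deviation for Bob either.

Yes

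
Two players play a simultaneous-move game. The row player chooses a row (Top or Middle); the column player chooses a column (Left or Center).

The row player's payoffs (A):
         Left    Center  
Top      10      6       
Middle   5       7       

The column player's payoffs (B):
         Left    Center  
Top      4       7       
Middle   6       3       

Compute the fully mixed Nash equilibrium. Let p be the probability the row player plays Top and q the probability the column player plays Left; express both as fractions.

Each player's mixing probability is pinned down by making the *other* player indifferent.
The column player indifferent between Left and Center: p·4 + (1−p)·6 = p·7 + (1−p)·3 ⟹ 6 + (-2)p = 3 + 4p ⟹ p = 1/2.
The row player indifferent between Top and Middle: q·10 + (1−q)·6 = q·5 + (1−q)·7 ⟹ 6 + 4q = 7 + (-2)q ⟹ q = 1/6.

p = 1/2, q = 1/6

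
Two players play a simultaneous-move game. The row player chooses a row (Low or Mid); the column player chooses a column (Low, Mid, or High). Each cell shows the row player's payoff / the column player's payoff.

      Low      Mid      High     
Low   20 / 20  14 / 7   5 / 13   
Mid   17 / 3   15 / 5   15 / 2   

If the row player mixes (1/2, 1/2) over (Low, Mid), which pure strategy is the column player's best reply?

Low

Compute the column player's expected payoff from each pure strategy against the given mix.
Low: (1/2)·20 + (1/2)·3 = 23/2
Mid: (1/2)·7 + (1/2)·5 = 6
High: (1/2)·13 + (1/2)·2 = 15/2
Highest expected payoff is 23/2, from Low.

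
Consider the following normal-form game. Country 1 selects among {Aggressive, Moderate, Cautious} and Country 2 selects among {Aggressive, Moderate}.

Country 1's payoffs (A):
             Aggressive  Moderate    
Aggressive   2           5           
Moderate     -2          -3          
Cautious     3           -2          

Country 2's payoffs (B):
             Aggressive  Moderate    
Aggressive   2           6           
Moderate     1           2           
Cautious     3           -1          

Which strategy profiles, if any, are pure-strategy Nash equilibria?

Check mutual best responses: a cell is a NE iff neither player can gain by unilaterally deviating.
Country 1's best responses — vs Aggressive: Cautious (payoff 3); vs Moderate: Aggressive (payoff 5).
Country 2's best responses — vs Aggressive: Moderate (payoff 6); vs Moderate: Moderate (payoff 2); vs Cautious: Aggressive (payoff 3).
Mutual best responses occur at (Aggressive, Moderate) and (Cautious, Aggressive); at each, neither player gains by switching.

(Aggressive, Moderate) and (Cautious, Aggressive)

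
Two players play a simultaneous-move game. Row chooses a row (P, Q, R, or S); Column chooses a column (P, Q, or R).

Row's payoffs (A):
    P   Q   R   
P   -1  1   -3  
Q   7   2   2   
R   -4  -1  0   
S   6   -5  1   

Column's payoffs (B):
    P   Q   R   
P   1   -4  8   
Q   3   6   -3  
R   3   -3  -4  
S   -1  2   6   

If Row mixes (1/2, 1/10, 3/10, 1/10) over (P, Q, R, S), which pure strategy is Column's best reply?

Compute Column's expected payoff from each pure strategy against the given mix.
P: (1/2)·1 + (1/10)·3 + (3/10)·3 + (1/10)·(-1) = 8/5
Q: (1/2)·(-4) + (1/10)·6 + (3/10)·(-3) + (1/10)·2 = -21/10
R: (1/2)·8 + (1/10)·(-3) + (3/10)·(-4) + (1/10)·6 = 31/10
Highest expected payoff is 31/10, from R.

R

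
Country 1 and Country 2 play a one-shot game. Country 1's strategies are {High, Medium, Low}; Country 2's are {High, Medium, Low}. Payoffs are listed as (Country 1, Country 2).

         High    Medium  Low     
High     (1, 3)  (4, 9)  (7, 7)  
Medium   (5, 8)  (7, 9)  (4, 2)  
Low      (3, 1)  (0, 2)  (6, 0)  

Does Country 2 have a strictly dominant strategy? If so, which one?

A strategy is strictly dominant if it gives Country 2 a strictly higher payoff than every other strategy, against every choice by the opponent.
Medium strictly dominates: vs High: 9 > each of {3, 7}; vs Medium: 9 > each of {8, 2}; vs Low: 2 > each of {1, 0}.

Medium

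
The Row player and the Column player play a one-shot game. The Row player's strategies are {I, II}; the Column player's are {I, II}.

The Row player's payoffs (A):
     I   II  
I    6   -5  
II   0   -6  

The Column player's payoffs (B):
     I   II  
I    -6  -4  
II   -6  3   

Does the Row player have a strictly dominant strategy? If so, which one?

A strategy is strictly dominant if it gives the Row player a strictly higher payoff than every other strategy, against every choice by the opponent.
I strictly dominates: vs I: 6 > 0; vs II: -5 > -6.

I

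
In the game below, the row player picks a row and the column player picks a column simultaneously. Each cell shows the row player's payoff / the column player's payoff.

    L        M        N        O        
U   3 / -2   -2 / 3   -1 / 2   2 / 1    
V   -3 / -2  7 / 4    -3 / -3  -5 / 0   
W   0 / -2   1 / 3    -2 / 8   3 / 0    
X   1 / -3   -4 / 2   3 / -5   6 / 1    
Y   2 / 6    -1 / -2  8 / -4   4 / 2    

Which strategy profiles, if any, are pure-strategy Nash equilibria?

(V, M)

Find each player's best response to every opponent strategy; NE are the intersections.
The row player's best responses — vs L: U (payoff 3); vs M: V (payoff 7); vs N: Y (payoff 8); vs O: X (payoff 6).
The column player's best responses — vs U: M (payoff 3); vs V: M (payoff 4); vs W: N (payoff 8); vs X: M (payoff 2); vs Y: L (payoff 6).
The only mutual best response is (V, M); neither player gains by switching there.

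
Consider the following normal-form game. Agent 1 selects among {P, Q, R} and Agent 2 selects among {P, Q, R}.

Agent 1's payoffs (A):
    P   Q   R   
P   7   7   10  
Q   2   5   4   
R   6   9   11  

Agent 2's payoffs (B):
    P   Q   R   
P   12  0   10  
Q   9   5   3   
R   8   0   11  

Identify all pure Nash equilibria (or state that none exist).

Check mutual best responses: a cell is a NE iff neither player can gain by unilaterally deviating.
Agent 1's best responses — vs P: P (payoff 7); vs Q: R (payoff 9); vs R: R (payoff 11).
Agent 2's best responses — vs P: P (payoff 12); vs Q: P (payoff 9); vs R: R (payoff 11).
Mutual best responses occur at (P, P) and (R, R); at each, neither player gains by switching.

(P, P) and (R, R)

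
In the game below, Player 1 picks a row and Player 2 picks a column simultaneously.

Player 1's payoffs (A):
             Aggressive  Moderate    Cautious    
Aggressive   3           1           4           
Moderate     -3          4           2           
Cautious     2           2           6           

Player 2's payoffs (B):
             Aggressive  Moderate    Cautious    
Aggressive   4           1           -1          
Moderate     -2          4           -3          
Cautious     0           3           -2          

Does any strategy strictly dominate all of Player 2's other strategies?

A strategy is strictly dominant if it gives Player 2 a strictly higher payoff than every other strategy, against every choice by the opponent.
Aggressive is not dominant: against Moderate, Moderate gives 4 > -2.
Moderate is not dominant: against Aggressive, Aggressive gives 4 > 1.
Cautious is not dominant: against Aggressive, Aggressive gives 4 > -1.
No single strategy is best against every opponent action.

None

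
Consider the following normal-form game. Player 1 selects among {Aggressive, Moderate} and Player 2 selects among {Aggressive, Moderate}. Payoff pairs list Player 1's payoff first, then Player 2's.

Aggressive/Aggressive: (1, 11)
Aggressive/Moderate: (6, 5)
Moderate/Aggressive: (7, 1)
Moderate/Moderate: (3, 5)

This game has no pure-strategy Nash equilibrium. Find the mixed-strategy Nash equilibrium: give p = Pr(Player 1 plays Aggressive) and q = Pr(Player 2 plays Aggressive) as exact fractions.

Each player's mixing probability is pinned down by making the *other* player indifferent.
Player 2 indifferent between Aggressive and Moderate: p·11 + (1−p)·1 = p·5 + (1−p)·5 ⟹ 1 + 10p = 5 + 0p ⟹ p = 2/5.
Player 1 indifferent between Aggressive and Moderate: q·1 + (1−q)·6 = q·7 + (1−q)·3 ⟹ 6 + (-5)q = 3 + 4q ⟹ q = 1/3.

p = 2/5, q = 1/3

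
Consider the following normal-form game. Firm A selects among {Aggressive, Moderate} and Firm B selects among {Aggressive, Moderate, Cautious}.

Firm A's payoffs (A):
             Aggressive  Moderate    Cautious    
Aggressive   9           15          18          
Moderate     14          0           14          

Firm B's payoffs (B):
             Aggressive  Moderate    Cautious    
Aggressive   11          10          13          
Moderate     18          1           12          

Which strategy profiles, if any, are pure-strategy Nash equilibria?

(Aggressive, Cautious) and (Moderate, Aggressive)

Check mutual best responses: a cell is a NE iff neither player can gain by unilaterally deviating.
Firm A's best responses — vs Aggressive: Moderate (payoff 14); vs Moderate: Aggressive (payoff 15); vs Cautious: Aggressive (payoff 18).
Firm B's best responses — vs Aggressive: Cautious (payoff 13); vs Moderate: Aggressive (payoff 18).
Mutual best responses occur at (Aggressive, Cautious) and (Moderate, Aggressive); at each, neither player gains by switching.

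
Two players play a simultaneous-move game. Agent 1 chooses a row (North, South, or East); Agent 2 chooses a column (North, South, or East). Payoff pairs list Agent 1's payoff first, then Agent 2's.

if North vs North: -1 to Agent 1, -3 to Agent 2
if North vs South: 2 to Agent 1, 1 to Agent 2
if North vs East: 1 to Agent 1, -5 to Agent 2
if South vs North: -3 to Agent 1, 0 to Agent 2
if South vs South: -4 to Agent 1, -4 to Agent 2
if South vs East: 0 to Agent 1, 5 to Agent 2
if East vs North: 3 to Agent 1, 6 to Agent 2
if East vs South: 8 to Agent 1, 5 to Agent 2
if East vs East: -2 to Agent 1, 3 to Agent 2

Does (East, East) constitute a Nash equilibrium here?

No

Holding Agent 2 at East: Agent 1 gets -2 from East but could get 1 by switching to North. Agent 1 has a profitable deviation.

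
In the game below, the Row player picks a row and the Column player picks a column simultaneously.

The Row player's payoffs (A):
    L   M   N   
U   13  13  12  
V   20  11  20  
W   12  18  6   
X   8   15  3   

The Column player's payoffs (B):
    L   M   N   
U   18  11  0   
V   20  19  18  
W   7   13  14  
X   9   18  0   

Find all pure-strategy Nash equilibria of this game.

Check mutual best responses: a cell is a NE iff neither player can gain by unilaterally deviating.
The Row player's best responses — vs L: V (payoff 20); vs M: W (payoff 18); vs N: V (payoff 20).
The Column player's best responses — vs U: L (payoff 18); vs V: L (payoff 20); vs W: N (payoff 14); vs X: M (payoff 18).
The only mutual best response is (V, L); neither player gains by switching there.

(V, L)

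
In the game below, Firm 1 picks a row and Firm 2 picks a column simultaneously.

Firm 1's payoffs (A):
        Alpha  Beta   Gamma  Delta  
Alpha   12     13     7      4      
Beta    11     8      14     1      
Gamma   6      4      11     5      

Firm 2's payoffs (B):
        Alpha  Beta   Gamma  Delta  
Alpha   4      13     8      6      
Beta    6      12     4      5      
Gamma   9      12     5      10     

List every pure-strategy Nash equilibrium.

Check mutual best responses: a cell is a NE iff neither player can gain by unilaterally deviating.
Firm 1's best responses — vs Alpha: Alpha (payoff 12); vs Beta: Alpha (payoff 13); vs Gamma: Beta (payoff 14); vs Delta: Gamma (payoff 5).
Firm 2's best responses — vs Alpha: Beta (payoff 13); vs Beta: Beta (payoff 12); vs Gamma: Beta (payoff 12).
The only mutual best response is (Alpha, Beta); neither player gains by switching there.

(Alpha, Beta)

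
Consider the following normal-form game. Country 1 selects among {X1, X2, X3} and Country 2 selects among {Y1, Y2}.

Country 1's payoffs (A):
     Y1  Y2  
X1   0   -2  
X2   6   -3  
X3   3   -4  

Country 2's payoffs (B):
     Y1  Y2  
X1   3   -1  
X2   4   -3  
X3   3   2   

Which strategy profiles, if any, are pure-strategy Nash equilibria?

(X2, Y1)

Check mutual best responses: a cell is a NE iff neither player can gain by unilaterally deviating.
Country 1's best responses — vs Y1: X2 (payoff 6); vs Y2: X1 (payoff -2).
Country 2's best responses — vs X1: Y1 (payoff 3); vs X2: Y1 (payoff 4); vs X3: Y1 (payoff 3).
The only mutual best response is (X2, Y1); neither player gains by switching there.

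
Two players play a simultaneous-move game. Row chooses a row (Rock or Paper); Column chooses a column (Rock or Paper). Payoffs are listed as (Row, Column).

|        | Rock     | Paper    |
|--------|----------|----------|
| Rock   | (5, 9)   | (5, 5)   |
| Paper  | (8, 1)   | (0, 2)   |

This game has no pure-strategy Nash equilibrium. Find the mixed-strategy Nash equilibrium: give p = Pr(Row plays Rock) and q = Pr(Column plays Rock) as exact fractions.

Each player's mixing probability is pinned down by making the *other* player indifferent.
Column indifferent between Rock and Paper: p·9 + (1−p)·1 = p·5 + (1−p)·2 ⟹ 1 + 8p = 2 + 3p ⟹ p = 1/5.
Row indifferent between Rock and Paper: q·5 + (1−q)·5 = q·8 + (1−q)·0 ⟹ 5 + 0q = 0 + 8q ⟹ q = 5/8.

p = 1/5, q = 5/8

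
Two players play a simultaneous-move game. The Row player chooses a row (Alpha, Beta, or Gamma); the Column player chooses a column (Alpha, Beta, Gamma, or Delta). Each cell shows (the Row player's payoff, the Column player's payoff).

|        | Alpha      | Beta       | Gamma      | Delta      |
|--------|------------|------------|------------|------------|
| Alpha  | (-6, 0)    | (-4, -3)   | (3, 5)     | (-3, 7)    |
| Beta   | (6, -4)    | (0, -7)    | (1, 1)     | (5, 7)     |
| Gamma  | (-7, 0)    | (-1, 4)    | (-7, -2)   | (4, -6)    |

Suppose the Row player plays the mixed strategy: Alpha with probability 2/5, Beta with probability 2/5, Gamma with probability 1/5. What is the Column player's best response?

The Column player's best reply maximizes expected payoff against the mix.
Alpha: (2/5)·0 + (2/5)·(-4) + (1/5)·0 = -8/5
Beta: (2/5)·(-3) + (2/5)·(-7) + (1/5)·4 = -16/5
Gamma: (2/5)·5 + (2/5)·1 + (1/5)·(-2) = 2
Delta: (2/5)·7 + (2/5)·7 + (1/5)·(-6) = 22/5
Highest expected payoff is 22/5, from Delta.

Delta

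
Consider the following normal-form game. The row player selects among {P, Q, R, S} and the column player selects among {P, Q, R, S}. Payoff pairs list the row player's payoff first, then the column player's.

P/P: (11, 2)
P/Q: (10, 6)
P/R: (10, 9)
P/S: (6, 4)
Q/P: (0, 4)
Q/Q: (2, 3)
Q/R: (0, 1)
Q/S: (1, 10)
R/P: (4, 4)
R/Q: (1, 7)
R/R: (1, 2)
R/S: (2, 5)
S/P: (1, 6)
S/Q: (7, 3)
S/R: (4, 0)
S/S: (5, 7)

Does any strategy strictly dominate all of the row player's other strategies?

A strategy is strictly dominant if it gives the row player a strictly higher payoff than every other strategy, against every choice by the opponent.
P strictly dominates: vs P: 11 > each of {0, 4, 1}; vs Q: 10 > each of {2, 1, 7}; vs R: 10 > each of {0, 1, 4}; vs S: 6 > each of {1, 2, 5}.

P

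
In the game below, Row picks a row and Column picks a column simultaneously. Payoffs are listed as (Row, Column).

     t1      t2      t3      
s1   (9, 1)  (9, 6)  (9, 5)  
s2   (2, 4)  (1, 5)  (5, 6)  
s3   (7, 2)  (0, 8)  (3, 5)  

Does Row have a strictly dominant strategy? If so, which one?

A strategy is strictly dominant if it gives Row a strictly higher payoff than every other strategy, against every choice by the opponent.
s1 strictly dominates: vs t1: 9 > each of {2, 7}; vs t2: 9 > each of {1, 0}; vs t3: 9 > each of {5, 3}.

s1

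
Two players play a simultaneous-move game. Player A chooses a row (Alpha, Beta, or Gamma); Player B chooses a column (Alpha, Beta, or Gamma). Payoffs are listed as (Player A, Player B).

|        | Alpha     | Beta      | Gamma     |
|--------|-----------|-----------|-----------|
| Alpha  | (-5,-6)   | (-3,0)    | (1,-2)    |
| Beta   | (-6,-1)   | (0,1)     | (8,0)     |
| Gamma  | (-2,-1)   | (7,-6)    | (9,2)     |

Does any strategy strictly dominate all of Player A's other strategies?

Check whether one of Player A's strategies beats all alternatives regardless of what the opponent does.
Gamma strictly dominates: vs Alpha: -2 > each of {-5, -6}; vs Beta: 7 > each of {-3, 0}; vs Gamma: 9 > each of {1, 8}.

Gamma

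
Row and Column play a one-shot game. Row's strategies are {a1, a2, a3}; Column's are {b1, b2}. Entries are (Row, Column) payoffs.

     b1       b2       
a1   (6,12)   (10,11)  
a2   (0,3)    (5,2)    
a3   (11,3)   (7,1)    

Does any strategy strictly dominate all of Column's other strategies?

b1

Check whether one of Column's strategies beats all alternatives regardless of what the opponent does.
b1 strictly dominates: vs a1: 12 > 11; vs a2: 3 > 2; vs a3: 3 > 1.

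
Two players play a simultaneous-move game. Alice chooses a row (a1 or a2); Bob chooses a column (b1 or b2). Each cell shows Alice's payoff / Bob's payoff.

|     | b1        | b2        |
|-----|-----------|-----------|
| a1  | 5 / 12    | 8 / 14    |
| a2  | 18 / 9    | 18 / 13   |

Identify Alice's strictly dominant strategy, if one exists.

a2

A strategy is strictly dominant if it gives Alice a strictly higher payoff than every other strategy, against every choice by the opponent.
a2 strictly dominates: vs b1: 18 > 5; vs b2: 18 > 8.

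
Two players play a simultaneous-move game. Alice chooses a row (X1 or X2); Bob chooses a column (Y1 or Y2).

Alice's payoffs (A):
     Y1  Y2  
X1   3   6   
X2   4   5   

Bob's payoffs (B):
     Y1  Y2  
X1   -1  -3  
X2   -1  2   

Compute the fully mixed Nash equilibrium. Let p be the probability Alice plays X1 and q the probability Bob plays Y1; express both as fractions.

p = 3/5, q = 1/2

In a mixed NE each player is indifferent between their pure strategies, so the opponent's mix sets the indifference.
Bob indifferent between Y1 and Y2: p·(-1) + (1−p)·(-1) = p·(-3) + (1−p)·2 ⟹ (-1) + 0p = 2 + (-5)p ⟹ p = 3/5.
Alice indifferent between X1 and X2: q·3 + (1−q)·6 = q·4 + (1−q)·5 ⟹ 6 + (-3)q = 5 + (-1)q ⟹ q = 1/2.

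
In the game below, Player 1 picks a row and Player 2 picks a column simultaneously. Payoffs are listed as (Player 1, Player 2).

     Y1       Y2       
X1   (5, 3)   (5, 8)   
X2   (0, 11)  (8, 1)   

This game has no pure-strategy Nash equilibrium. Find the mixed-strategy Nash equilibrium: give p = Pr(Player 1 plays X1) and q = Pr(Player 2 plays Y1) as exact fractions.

p = 2/3, q = 3/8

Each player's mixing probability is pinned down by making the *other* player indifferent.
Player 2 indifferent between Y1 and Y2: p·3 + (1−p)·11 = p·8 + (1−p)·1 ⟹ 11 + (-8)p = 1 + 7p ⟹ p = 2/3.
Player 1 indifferent between X1 and X2: q·5 + (1−q)·5 = q·0 + (1−q)·8 ⟹ 5 + 0q = 8 + (-8)q ⟹ q = 3/8.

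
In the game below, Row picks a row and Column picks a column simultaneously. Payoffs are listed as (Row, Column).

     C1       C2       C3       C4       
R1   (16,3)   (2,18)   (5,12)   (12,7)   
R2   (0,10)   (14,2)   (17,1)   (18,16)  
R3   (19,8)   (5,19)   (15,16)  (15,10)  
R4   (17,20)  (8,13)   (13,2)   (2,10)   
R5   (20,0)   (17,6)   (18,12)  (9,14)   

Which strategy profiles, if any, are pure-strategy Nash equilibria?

(R2, C4)

Find each player's best response to every opponent strategy; NE are the intersections.
Row's best responses — vs C1: R5 (payoff 20); vs C2: R5 (payoff 17); vs C3: R5 (payoff 18); vs C4: R2 (payoff 18).
Column's best responses — vs R1: C2 (payoff 18); vs R2: C4 (payoff 16); vs R3: C2 (payoff 19); vs R4: C1 (payoff 20); vs R5: C4 (payoff 14).
The only mutual best response is (R2, C4); neither player gains by switching there.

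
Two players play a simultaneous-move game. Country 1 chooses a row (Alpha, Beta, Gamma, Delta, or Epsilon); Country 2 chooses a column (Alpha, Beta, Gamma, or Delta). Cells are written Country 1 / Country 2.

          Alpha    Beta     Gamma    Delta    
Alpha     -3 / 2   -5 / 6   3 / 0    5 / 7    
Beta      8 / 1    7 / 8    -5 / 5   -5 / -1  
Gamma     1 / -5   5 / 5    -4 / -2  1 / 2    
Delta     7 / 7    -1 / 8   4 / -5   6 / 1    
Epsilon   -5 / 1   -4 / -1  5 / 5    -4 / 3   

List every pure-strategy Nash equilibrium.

(Beta, Beta) and (Epsilon, Gamma)

Find each player's best response to every opponent strategy; NE are the intersections.
Country 1's best responses — vs Alpha: Beta (payoff 8); vs Beta: Beta (payoff 7); vs Gamma: Epsilon (payoff 5); vs Delta: Delta (payoff 6).
Country 2's best responses — vs Alpha: Delta (payoff 7); vs Beta: Beta (payoff 8); vs Gamma: Beta (payoff 5); vs Delta: Beta (payoff 8); vs Epsilon: Gamma (payoff 5).
Mutual best responses occur at (Beta, Beta) and (Epsilon, Gamma); at each, neither player gains by switching.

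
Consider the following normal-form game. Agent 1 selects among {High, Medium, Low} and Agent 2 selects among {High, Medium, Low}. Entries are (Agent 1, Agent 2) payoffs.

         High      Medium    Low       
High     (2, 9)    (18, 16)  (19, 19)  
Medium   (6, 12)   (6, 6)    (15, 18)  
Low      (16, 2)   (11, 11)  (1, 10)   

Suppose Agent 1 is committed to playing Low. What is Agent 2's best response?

Medium

With Agent 1 fixed at Low, Agent 2's payoffs are: High → 2, Medium → 11, Low → 10.
The maximum is 11, achieved by Medium.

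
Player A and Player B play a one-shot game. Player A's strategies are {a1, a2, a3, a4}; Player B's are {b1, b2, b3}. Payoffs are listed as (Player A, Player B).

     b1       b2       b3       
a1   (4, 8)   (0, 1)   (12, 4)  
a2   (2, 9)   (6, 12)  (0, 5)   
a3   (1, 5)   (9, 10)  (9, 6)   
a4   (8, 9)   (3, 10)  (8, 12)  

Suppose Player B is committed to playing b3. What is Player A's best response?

a1

With Player B fixed at b3, Player A's payoffs are: a1 → 12, a2 → 0, a3 → 9, a4 → 8.
The maximum is 12, achieved by a1.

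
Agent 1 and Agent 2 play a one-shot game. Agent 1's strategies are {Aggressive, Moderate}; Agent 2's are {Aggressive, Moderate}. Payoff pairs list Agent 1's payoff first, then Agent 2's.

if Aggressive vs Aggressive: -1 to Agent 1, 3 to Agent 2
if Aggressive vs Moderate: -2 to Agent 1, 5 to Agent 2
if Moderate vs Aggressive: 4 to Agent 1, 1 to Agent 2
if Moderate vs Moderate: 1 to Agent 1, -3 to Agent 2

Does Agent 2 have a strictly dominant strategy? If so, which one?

A strategy is strictly dominant if it gives Agent 2 a strictly higher payoff than every other strategy, against every choice by the opponent.
Aggressive is not dominant: against Aggressive, Moderate gives 5 > 3.
Moderate is not dominant: against Moderate, Aggressive gives 1 > -3.
No single strategy is best against every opponent action.

None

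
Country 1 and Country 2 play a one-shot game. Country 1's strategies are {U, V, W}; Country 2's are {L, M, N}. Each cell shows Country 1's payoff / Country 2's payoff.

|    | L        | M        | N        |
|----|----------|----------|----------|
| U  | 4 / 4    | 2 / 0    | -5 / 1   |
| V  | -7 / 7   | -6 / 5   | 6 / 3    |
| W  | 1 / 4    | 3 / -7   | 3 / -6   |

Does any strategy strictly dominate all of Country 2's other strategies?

L

A strategy is strictly dominant if it gives Country 2 a strictly higher payoff than every other strategy, against every choice by the opponent.
L strictly dominates: vs U: 4 > each of {0, 1}; vs V: 7 > each of {5, 3}; vs W: 4 > each of {-7, -6}.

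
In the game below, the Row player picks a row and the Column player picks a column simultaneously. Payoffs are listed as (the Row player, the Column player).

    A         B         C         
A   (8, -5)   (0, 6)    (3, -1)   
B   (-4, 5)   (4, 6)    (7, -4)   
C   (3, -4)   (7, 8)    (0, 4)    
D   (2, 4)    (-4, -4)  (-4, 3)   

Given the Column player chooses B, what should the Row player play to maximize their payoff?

With the Column player fixed at B, the Row player's payoffs are: A → 0, B → 4, C → 7, D → -4.
The maximum is 7, achieved by C.

C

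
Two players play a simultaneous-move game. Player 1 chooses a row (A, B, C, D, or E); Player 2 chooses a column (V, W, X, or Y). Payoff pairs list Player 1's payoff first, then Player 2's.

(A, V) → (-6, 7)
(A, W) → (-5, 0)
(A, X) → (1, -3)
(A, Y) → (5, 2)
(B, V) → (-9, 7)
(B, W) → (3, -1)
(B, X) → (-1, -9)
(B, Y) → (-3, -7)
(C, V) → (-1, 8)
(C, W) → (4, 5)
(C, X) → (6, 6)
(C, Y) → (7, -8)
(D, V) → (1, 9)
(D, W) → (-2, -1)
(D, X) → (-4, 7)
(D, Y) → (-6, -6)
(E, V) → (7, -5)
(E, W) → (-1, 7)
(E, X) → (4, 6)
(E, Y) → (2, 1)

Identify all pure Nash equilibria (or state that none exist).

A profile is a Nash equilibrium when each player is best-responding to the other.
Player 1's best responses — vs V: E (payoff 7); vs W: C (payoff 4); vs X: C (payoff 6); vs Y: C (payoff 7).
Player 2's best responses — vs A: V (payoff 7); vs B: V (payoff 7); vs C: V (payoff 8); vs D: V (payoff 9); vs E: W (payoff 7).
No cell has both players best-responding. For instance, Player 1's best reply to Y is C, but against C Player 2 prefers V over Y.

None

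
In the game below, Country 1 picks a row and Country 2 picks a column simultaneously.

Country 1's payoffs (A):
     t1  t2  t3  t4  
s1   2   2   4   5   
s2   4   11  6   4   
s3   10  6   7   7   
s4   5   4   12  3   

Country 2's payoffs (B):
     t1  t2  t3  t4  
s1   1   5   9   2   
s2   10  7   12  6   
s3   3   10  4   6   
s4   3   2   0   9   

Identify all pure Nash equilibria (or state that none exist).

A profile is a Nash equilibrium when each player is best-responding to the other.
Country 1's best responses — vs t1: s3 (payoff 10); vs t2: s2 (payoff 11); vs t3: s4 (payoff 12); vs t4: s3 (payoff 7).
Country 2's best responses — vs s1: t3 (payoff 9); vs s2: t3 (payoff 12); vs s3: t2 (payoff 10); vs s4: t4 (payoff 9).
No cell has both players best-responding. For instance, Country 1's best reply to t1 is s3, but against s3 Country 2 prefers t2 over t1.

No pure-strategy Nash equilibrium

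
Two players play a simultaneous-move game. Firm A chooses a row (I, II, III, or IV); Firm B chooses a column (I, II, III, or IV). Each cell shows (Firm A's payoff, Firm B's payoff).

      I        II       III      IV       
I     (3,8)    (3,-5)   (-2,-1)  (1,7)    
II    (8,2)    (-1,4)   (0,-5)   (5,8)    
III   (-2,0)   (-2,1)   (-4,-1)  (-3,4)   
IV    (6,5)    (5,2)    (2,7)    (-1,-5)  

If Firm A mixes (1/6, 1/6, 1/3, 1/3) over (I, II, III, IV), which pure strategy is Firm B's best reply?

I

Compute Firm B's expected payoff from each pure strategy against the given mix.
I: (1/6)·8 + (1/6)·2 + (1/3)·0 + (1/3)·5 = 10/3
II: (1/6)·(-5) + (1/6)·4 + (1/3)·1 + (1/3)·2 = 5/6
III: (1/6)·(-1) + (1/6)·(-5) + (1/3)·(-1) + (1/3)·7 = 1
IV: (1/6)·7 + (1/6)·8 + (1/3)·4 + (1/3)·(-5) = 13/6
Highest expected payoff is 10/3, from I.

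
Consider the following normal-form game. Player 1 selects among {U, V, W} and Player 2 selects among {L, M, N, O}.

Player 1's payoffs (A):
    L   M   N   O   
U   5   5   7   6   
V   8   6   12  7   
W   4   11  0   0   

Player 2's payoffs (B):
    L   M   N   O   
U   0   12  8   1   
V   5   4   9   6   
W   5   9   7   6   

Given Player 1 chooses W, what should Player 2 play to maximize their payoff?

M

With Player 1 fixed at W, Player 2's payoffs are: L → 5, M → 9, N → 7, O → 6.
The maximum is 9, achieved by M.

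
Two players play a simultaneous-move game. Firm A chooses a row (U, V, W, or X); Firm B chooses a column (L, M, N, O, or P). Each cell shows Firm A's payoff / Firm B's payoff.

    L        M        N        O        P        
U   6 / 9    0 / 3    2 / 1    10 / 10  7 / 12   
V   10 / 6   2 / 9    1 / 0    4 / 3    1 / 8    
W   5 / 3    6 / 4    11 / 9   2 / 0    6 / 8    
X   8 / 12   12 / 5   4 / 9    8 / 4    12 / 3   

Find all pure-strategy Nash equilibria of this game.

Check mutual best responses: a cell is a NE iff neither player can gain by unilaterally deviating.
Firm A's best responses — vs L: V (payoff 10); vs M: X (payoff 12); vs N: W (payoff 11); vs O: U (payoff 10); vs P: X (payoff 12).
Firm B's best responses — vs U: P (payoff 12); vs V: M (payoff 9); vs W: N (payoff 9); vs X: L (payoff 12).
The only mutual best response is (W, N); neither player gains by switching there.

(W, N)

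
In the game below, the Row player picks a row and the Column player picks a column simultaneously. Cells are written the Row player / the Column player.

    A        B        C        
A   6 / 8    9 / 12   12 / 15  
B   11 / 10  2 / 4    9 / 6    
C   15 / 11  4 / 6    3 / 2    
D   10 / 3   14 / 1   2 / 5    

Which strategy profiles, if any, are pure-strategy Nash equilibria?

(A, C) and (C, A)

Check mutual best responses: a cell is a NE iff neither player can gain by unilaterally deviating.
The Row player's best responses — vs A: C (payoff 15); vs B: D (payoff 14); vs C: A (payoff 12).
The Column player's best responses — vs A: C (payoff 15); vs B: A (payoff 10); vs C: A (payoff 11); vs D: C (payoff 5).
Mutual best responses occur at (A, C) and (C, A); at each, neither player gains by switching.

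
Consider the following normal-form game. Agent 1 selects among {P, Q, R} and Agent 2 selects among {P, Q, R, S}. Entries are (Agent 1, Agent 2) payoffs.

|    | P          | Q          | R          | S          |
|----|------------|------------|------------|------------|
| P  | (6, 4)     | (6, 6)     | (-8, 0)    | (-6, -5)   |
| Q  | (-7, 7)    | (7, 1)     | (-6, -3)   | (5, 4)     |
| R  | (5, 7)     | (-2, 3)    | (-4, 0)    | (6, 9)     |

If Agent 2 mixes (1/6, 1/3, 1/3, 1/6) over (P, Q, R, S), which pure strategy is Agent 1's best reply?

Compute Agent 1's expected payoff from each pure strategy against the given mix.
P: (1/6)·6 + (1/3)·6 + (1/3)·(-8) + (1/6)·(-6) = -2/3
Q: (1/6)·(-7) + (1/3)·7 + (1/3)·(-6) + (1/6)·5 = 0
R: (1/6)·5 + (1/3)·(-2) + (1/3)·(-4) + (1/6)·6 = -1/6
Highest expected payoff is 0, from Q.

Q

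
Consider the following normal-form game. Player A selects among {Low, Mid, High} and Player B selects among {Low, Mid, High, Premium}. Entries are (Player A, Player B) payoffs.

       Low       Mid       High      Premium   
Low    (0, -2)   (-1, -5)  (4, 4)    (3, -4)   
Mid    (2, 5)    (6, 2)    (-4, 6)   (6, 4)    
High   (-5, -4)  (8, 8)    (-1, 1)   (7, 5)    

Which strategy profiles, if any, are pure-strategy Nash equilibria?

Find each player's best response to every opponent strategy; NE are the intersections.
Player A's best responses — vs Low: Mid (payoff 2); vs Mid: High (payoff 8); vs High: Low (payoff 4); vs Premium: High (payoff 7).
Player B's best responses — vs Low: High (payoff 4); vs Mid: High (payoff 6); vs High: Mid (payoff 8).
Mutual best responses occur at (Low, High) and (High, Mid); at each, neither player gains by switching.

(Low, High) and (High, Mid)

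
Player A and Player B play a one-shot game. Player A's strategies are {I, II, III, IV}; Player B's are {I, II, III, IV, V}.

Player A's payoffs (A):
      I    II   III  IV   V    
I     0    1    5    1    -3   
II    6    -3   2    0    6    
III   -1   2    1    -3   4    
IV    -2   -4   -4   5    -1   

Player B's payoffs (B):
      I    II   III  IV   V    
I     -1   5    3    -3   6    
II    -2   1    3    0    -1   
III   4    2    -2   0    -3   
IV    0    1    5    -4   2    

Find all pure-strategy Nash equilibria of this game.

There is no pure-strategy Nash equilibrium

Find each player's best response to every opponent strategy; NE are the intersections.
Player A's best responses — vs I: II (payoff 6); vs II: III (payoff 2); vs III: I (payoff 5); vs IV: IV (payoff 5); vs V: II (payoff 6).
Player B's best responses — vs I: V (payoff 6); vs II: III (payoff 3); vs III: I (payoff 4); vs IV: III (payoff 5).
No cell has both players best-responding. For instance, Player A's best reply to IV is IV, but against IV Player B prefers III over IV.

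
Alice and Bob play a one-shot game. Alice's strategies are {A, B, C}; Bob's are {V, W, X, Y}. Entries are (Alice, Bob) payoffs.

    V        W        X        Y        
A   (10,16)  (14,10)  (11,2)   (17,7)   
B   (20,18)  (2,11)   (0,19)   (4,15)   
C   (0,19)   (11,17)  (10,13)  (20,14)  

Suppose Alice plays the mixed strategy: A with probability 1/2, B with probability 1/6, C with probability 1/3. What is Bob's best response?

V

Compute Bob's expected payoff from each pure strategy against the given mix.
V: (1/2)·16 + (1/6)·18 + (1/3)·19 = 52/3
W: (1/2)·10 + (1/6)·11 + (1/3)·17 = 25/2
X: (1/2)·2 + (1/6)·19 + (1/3)·13 = 17/2
Y: (1/2)·7 + (1/6)·15 + (1/3)·14 = 32/3
Highest expected payoff is 52/3, from V.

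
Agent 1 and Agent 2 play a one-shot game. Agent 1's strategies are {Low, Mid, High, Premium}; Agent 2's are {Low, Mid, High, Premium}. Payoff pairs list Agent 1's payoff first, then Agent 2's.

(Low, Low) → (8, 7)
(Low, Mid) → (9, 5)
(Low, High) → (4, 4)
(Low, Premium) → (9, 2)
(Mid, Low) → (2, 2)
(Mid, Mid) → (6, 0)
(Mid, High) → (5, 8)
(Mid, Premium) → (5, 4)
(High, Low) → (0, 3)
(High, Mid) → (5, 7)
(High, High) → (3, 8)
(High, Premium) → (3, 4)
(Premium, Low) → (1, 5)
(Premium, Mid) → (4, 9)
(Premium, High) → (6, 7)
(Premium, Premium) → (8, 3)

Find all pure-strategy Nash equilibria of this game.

A profile is a Nash equilibrium when each player is best-responding to the other.
Agent 1's best responses — vs Low: Low (payoff 8); vs Mid: Low (payoff 9); vs High: Premium (payoff 6); vs Premium: Low (payoff 9).
Agent 2's best responses — vs Low: Low (payoff 7); vs Mid: High (payoff 8); vs High: High (payoff 8); vs Premium: Mid (payoff 9).
The only mutual best response is (Low, Low); neither player gains by switching there.

(Low, Low)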